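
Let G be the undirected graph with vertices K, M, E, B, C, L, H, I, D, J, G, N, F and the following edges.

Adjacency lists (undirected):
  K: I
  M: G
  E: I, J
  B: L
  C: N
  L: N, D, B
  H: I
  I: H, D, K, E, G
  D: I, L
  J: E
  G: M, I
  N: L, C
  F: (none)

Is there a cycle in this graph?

DFS, tracking each vertex's parent; an edge to a visited non-parent vertex closes a cycle.
Start from H:
visit H (parent –)
  visit I (parent H)
    I–H: parent, skip
    visit D (parent I)
      D–I: parent, skip
      visit L (parent D)
        visit N (parent L)
          N–L: parent, skip
          visit C (parent N)
            C–N: parent, skip
        L–D: parent, skip
        visit B (parent L)
          B–L: parent, skip
    visit K (parent I)
      K–I: parent, skip
    visit E (parent I)
      E–I: parent, skip
      visit J (parent E)
        J–E: parent, skip
    visit G (parent I)
      visit M (parent G)
        M–G: parent, skip
      G–I: parent, skip
visit F (parent –)
No non-parent visited neighbor found — the graph is a forest.

No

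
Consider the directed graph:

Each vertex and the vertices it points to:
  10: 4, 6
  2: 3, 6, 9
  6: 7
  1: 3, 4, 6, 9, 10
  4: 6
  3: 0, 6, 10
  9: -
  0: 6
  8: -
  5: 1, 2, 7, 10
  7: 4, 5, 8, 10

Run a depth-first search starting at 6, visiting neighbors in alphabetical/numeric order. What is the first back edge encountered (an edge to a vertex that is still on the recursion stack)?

4→6

DFS from 6 (visiting neighbors in alphabetical/numeric order); mark gray on enter, black on exit:
6 gray
  7 gray
    4 gray
      4→6: 6 is gray → back edge
First back edge: 4 → 6.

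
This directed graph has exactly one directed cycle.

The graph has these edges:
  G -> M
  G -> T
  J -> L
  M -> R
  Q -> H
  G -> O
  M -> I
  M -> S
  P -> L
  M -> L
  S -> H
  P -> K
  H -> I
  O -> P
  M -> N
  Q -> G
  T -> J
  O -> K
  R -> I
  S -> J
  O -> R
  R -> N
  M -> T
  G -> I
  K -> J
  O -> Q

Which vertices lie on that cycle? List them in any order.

DFS with gray/black marking from G:
G gray
  M gray
    L gray
    L black
    T gray
      J gray
        J→L: L black — skip
      J black
    T black
    S gray
      S→J: J black — skip
      H gray
        I gray
        I black
      H black
    S black
    M→I: I black — skip
    R gray
      R→I: I black — skip
      N gray
      N black
    R black
    M→N: N black — skip
  M black
  O gray
    P gray
      P→L: L black — skip
      K gray
        K→J: J black — skip
      K black
    P black
    Q gray
      Q→H: H black — skip
      Q→G: G is gray → back edge
Back edge closes the cycle G → O → Q → G; its vertices are {G, O, Q}.

G, O, Q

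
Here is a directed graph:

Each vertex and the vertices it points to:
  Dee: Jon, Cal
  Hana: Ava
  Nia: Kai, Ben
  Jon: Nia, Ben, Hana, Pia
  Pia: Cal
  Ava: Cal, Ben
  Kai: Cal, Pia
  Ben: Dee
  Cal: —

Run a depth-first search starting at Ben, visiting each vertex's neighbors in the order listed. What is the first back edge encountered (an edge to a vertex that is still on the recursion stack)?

Nia->Ben

DFS from Ben (visiting each vertex's neighbors in the order listed); mark gray on enter, black on exit:
Ben gray
  Dee gray
    Jon gray
      Nia gray
        Kai gray
          Cal gray
          Cal black
          Pia gray
            Pia→Cal: Cal black — skip
          Pia black
        Kai black
        Nia→Ben: Ben is gray → back edge
First back edge: Nia → Ben.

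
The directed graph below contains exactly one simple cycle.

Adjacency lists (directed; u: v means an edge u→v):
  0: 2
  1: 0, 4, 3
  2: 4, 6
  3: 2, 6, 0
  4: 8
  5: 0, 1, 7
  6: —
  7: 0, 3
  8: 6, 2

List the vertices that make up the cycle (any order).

2, 4, 8

DFS with gray/black marking from 4:
4 gray
  8 gray
    6 gray
    6 black
    2 gray
      2→4: 4 is gray → back edge
Back edge closes the cycle 4 → 8 → 2 → 4; its vertices are {2, 4, 8}.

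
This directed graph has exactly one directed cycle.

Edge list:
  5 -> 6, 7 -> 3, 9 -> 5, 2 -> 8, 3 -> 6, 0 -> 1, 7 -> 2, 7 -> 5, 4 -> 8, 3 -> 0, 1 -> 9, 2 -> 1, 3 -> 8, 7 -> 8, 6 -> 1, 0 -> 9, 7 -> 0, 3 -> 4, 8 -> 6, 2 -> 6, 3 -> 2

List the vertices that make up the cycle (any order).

1, 5, 6, 9

DFS with gray/black marking from 9:
9 gray
  5 gray
    6 gray
      1 gray
        1→9: 9 is gray → back edge
Back edge closes the cycle 9 → 5 → 6 → 1 → 9; its vertices are {1, 5, 6, 9}.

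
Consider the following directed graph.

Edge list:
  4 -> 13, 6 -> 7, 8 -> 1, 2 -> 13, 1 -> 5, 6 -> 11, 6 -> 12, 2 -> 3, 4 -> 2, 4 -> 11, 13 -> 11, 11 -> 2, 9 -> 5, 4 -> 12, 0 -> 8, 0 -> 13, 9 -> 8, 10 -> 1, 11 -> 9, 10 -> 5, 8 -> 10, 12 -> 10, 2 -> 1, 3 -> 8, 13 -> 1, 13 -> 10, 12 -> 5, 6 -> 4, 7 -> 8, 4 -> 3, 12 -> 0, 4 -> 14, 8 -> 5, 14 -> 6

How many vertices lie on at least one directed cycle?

A vertex is on a directed cycle iff it belongs to a strongly connected component of size ≥ 2 (or has a self-loop).
The vertices on cycles are {2, 4, 6, 11, 13, 14} — 6 in total.

6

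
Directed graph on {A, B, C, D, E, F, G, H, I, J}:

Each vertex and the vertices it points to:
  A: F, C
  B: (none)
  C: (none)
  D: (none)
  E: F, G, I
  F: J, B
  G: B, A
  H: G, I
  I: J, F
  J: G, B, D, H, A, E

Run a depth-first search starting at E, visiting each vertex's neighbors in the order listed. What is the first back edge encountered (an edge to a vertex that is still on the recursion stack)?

DFS from E (visiting each vertex's neighbors in the order listed); mark gray on enter, black on exit:
E gray
  F gray
    J gray
      G gray
        B gray
        B black
        A gray
          A→F: F is gray → back edge
First back edge: A → F.

A→F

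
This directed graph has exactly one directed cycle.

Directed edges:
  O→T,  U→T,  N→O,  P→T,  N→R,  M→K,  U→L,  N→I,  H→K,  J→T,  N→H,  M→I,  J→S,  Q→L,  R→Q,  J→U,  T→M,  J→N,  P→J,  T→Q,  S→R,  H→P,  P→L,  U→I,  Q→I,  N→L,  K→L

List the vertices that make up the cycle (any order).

DFS with gray/black marking from J:
J gray
  T gray
    Q gray
      I gray
      I black
      L gray
      L black
    Q black
    M gray
      M→I: I black — skip
      K gray
        K→L: L black — skip
      K black
    M black
  T black
  N gray
    R gray
      R→Q: Q black — skip
    R black
    H gray
      P gray
        P→J: J is gray → back edge
Back edge closes the cycle J → N → H → P → J; its vertices are {H, J, N, P}.

H, J, N, P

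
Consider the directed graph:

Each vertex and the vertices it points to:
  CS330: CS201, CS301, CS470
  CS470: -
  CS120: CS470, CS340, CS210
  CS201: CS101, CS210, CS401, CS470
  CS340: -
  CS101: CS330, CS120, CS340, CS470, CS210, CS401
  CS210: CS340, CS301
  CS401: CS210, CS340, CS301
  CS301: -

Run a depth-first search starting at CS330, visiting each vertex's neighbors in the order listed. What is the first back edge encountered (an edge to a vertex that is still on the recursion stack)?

CS101->CS330

DFS from CS330 (visiting each vertex's neighbors in the order listed); mark gray on enter, black on exit:
CS330 gray
  CS201 gray
    CS101 gray
      CS101→CS330: CS330 is gray → back edge
First back edge: CS101 → CS330.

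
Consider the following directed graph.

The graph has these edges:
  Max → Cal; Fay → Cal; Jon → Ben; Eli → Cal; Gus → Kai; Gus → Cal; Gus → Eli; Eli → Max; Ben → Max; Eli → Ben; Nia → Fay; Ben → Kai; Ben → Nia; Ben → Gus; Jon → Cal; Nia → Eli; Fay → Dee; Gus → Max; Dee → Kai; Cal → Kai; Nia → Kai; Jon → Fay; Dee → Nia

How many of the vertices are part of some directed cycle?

A vertex is on a directed cycle iff it belongs to a strongly connected component of size ≥ 2 (or has a self-loop).
The vertices on cycles are {Ben, Dee, Eli, Fay, Gus, Nia} — 6 in total.

6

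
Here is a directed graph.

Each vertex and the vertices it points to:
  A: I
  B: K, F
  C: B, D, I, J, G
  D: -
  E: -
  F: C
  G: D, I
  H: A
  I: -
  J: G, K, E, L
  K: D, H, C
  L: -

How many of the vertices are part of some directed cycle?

5

A vertex is on a directed cycle iff it belongs to a strongly connected component of size ≥ 2 (or has a self-loop).
The vertices on cycles are {B, C, F, J, K} — 5 in total.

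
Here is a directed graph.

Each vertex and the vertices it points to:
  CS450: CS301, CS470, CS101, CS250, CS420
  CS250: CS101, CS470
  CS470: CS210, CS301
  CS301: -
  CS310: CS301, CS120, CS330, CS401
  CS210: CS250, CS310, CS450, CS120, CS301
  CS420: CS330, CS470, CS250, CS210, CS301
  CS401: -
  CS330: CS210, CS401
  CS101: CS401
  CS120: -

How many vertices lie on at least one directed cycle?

A vertex is on a directed cycle iff it belongs to a strongly connected component of size ≥ 2 (or has a self-loop).
The vertices on cycles are {CS210, CS250, CS310, CS330, CS420, CS450, CS470} — 7 in total.

7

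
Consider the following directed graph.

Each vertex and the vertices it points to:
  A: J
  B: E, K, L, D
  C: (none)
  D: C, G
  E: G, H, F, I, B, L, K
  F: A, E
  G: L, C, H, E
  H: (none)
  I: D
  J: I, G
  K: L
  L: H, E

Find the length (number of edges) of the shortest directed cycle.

2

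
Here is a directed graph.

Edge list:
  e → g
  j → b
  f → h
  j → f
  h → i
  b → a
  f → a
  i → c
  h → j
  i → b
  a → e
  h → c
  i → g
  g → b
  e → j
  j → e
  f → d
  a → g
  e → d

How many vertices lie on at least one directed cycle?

8

A vertex is on a directed cycle iff it belongs to a strongly connected component of size ≥ 2 (or has a self-loop).
The vertices on cycles are {a, b, e, f, g, h, i, j} — 8 in total.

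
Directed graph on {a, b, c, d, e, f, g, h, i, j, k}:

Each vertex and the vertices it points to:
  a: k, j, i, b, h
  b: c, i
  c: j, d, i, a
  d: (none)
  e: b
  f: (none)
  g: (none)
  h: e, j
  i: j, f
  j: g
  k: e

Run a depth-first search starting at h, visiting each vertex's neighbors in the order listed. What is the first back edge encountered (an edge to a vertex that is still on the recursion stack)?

DFS from h (visiting each vertex's neighbors in the order listed); mark gray on enter, black on exit:
h gray
  e gray
    b gray
      c gray
        j gray
          g gray
          g black
        j black
        d gray
        d black
        i gray
          i→j: j black — skip
          f gray
          f black
        i black
        a gray
          k gray
            k→e: e is gray → back edge
First back edge: k → e.

k->e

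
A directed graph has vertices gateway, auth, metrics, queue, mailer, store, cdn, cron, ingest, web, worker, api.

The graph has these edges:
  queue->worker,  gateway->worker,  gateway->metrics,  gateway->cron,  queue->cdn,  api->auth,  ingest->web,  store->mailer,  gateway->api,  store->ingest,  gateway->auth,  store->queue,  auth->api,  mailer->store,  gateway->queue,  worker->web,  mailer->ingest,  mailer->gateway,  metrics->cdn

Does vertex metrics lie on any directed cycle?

No

metrics lies on a cycle iff there is a path from metrics back to itself.
Exploring from metrics, it never reaches itself; equivalently, its strongly connected component is a singleton.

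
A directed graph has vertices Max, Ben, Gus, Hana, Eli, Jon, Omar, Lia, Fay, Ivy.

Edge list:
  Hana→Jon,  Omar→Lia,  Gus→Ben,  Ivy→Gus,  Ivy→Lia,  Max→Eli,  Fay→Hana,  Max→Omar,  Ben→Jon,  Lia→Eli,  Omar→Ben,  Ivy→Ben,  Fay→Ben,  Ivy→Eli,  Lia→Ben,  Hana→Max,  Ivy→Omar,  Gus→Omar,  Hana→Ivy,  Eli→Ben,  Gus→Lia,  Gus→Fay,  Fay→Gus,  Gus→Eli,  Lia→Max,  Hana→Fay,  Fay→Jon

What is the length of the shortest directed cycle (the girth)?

For each vertex v, BFS finds the shortest path from v back to v.
The shortest such closed walk is Hana → Fay → Hana, length 2.

2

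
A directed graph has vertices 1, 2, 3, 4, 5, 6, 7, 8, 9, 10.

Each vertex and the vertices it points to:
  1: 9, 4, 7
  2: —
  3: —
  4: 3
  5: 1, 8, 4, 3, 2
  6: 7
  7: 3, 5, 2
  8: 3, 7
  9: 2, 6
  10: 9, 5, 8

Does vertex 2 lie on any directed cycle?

2 lies on a cycle iff there is a path from 2 back to itself.
Exploring from 2, it never reaches itself; equivalently, its strongly connected component is a singleton.

No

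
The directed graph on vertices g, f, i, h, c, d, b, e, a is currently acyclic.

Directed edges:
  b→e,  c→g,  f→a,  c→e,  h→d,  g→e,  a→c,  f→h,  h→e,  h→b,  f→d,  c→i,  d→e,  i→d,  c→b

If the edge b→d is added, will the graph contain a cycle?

No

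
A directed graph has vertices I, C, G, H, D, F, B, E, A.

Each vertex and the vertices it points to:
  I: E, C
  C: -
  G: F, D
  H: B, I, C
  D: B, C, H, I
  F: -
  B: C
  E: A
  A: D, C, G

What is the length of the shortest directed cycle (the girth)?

4

For each vertex v, BFS finds the shortest path from v back to v.
The shortest such closed walk is A → D → I → E → A, length 4.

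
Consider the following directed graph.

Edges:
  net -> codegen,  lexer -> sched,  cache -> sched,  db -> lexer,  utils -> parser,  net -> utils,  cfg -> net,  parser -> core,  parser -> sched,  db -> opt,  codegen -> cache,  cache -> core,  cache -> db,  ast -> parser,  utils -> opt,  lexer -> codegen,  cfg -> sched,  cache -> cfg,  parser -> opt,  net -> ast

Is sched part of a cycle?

No

sched lies on a cycle iff there is a path from sched back to itself.
Exploring from sched, it never reaches itself; equivalently, its strongly connected component is a singleton.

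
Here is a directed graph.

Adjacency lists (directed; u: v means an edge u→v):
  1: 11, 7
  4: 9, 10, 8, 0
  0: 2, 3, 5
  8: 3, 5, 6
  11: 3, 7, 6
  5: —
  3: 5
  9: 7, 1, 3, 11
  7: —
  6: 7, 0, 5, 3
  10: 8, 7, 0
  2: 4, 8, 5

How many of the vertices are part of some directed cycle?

A vertex is on a directed cycle iff it belongs to a strongly connected component of size ≥ 2 (or has a self-loop).
The vertices on cycles are {0, 1, 2, 4, 6, 8, 9, 10, 11} — 9 in total.

9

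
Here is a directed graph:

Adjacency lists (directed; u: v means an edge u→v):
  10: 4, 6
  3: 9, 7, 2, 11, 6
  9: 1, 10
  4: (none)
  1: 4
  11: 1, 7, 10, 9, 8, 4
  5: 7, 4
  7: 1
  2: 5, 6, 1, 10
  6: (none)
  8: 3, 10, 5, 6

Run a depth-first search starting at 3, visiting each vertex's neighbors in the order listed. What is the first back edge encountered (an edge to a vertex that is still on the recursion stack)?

DFS from 3 (visiting each vertex's neighbors in the order listed); mark gray on enter, black on exit:
3 gray
  9 gray
    1 gray
      4 gray
      4 black
    1 black
    10 gray
      10→4: 4 black — skip
      6 gray
      6 black
    10 black
  9 black
  7 gray
    7→1: 1 black — skip
  7 black
  2 gray
    5 gray
      5→7: 7 black — skip
      5→4: 4 black — skip
    5 black
    2→6: 6 black — skip
    2→1: 1 black — skip
    2→10: 10 black — skip
  2 black
  11 gray
    11→1: 1 black — skip
    11→7: 7 black — skip
    11→10: 10 black — skip
    11→9: 9 black — skip
    8 gray
      8→3: 3 is gray → back edge
First back edge: 8 → 3.

8->3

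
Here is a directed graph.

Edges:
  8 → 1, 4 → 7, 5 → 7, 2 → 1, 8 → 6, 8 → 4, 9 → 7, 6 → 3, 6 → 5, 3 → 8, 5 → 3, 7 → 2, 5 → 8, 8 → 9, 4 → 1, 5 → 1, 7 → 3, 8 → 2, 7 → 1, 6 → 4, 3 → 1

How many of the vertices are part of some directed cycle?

7

A vertex is on a directed cycle iff it belongs to a strongly connected component of size ≥ 2 (or has a self-loop).
The vertices on cycles are {3, 4, 5, 6, 7, 8, 9} — 7 in total.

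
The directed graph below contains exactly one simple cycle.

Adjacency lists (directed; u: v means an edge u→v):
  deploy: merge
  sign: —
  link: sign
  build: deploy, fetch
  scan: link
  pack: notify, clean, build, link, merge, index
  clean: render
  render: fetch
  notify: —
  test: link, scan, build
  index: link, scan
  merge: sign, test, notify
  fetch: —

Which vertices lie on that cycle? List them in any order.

DFS with gray/black marking from merge:
merge gray
  sign gray
  sign black
  test gray
    link gray
      link→sign: sign black — skip
    link black
    scan gray
      scan→link: link black — skip
    scan black
    build gray
      deploy gray
        deploy→merge: merge is gray → back edge
Back edge closes the cycle merge → test → build → deploy → merge; its vertices are {test, build, merge, deploy}.

test, build, merge, deploy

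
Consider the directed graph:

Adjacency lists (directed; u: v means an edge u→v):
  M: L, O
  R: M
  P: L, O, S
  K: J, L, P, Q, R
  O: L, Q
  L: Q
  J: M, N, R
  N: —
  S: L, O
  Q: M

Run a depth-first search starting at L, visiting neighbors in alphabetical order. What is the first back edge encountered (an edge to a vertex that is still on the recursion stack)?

M->L

DFS from L (visiting neighbors in alphabetical order); mark gray on enter, black on exit:
L gray
  Q gray
    M gray
      M→L: L is gray → back edge
First back edge: M → L.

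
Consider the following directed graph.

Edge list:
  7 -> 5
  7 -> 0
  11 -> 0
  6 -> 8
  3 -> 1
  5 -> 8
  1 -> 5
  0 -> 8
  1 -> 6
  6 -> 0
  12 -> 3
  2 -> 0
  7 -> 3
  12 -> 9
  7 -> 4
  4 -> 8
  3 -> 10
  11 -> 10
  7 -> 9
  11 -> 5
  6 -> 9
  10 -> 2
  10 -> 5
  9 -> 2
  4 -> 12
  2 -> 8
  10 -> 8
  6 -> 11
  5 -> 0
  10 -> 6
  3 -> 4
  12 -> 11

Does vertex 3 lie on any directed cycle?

Yes

3 is on a cycle iff 3 can reach itself via ≥1 edge.
3 → 4 → 12 → 3 — yes.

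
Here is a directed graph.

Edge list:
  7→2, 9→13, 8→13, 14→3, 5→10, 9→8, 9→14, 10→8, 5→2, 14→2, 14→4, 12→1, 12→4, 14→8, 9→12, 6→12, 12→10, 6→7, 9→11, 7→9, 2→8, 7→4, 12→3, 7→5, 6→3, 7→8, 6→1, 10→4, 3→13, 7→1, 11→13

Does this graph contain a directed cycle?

No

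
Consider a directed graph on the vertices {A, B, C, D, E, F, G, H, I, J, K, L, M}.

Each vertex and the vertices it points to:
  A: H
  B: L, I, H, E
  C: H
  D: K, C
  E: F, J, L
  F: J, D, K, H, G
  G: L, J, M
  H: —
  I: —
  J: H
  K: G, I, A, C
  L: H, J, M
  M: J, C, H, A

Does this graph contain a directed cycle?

No

DFS with white/gray/black marking, starting from G:
G gray
  L gray
    H gray
    H black
    J gray
      J→H: H black — skip
    J black
    M gray
      M→J: J black — skip
      C gray
        C→H: H black — skip
      C black
      M→H: H black — skip
      A gray
        A→H: H black — skip
      A black
    M black
  L black
  G→J: J black — skip
  G→M: M black — skip
G black
B gray
  B→L: L black — skip
  I gray
  I black
  B→H: H black — skip
  E gray
    F gray
      F→J: J black — skip
      D gray
        K gray
          K→G: G black — skip
          K→I: I black — skip
          K→A: A black — skip
          K→C: C black — skip
        K black
        D→C: C black — skip
      D black
      F→K: K black — skip
      F→H: H black — skip
      F→G: G black — skip
    F black
    E→J: J black — skip
    E→L: L black — skip
  E black
B black
Every edge goes to a white or black vertex — no back edge, so the graph is acyclic.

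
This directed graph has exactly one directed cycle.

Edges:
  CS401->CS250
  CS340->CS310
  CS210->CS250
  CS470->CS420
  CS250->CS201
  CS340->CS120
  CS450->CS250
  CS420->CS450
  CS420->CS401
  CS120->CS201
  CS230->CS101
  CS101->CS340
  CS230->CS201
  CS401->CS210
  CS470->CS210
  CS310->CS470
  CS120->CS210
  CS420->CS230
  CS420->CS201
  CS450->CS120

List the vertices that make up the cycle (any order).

CS101, CS230, CS310, CS340, CS420, CS470

DFS with gray/black marking from CS340:
CS340 gray
  CS120 gray
    CS210 gray
      CS250 gray
        CS201 gray
        CS201 black
      CS250 black
    CS210 black
    CS120→CS201: CS201 black — skip
  CS120 black
  CS310 gray
    CS470 gray
      CS420 gray
        CS230 gray
          CS230→CS201: CS201 black — skip
          CS101 gray
            CS101→CS340: CS340 is gray → back edge
Back edge closes the cycle CS340 → CS310 → CS470 → CS420 → CS230 → CS101 → CS340; its vertices are {CS101, CS230, CS310, CS340, CS420, CS470}.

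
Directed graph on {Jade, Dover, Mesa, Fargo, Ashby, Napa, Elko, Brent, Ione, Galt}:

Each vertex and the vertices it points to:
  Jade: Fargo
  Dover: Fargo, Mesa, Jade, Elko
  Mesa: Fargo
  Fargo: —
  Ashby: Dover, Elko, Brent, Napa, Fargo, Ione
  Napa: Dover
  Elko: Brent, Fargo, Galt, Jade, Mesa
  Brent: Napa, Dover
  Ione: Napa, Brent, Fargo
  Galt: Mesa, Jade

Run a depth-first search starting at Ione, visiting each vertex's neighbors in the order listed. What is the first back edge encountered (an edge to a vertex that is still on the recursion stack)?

DFS from Ione (visiting each vertex's neighbors in the order listed); mark gray on enter, black on exit:
Ione gray
  Napa gray
    Dover gray
      Fargo gray
      Fargo black
      Mesa gray
        Mesa→Fargo: Fargo black — skip
      Mesa black
      Jade gray
        Jade→Fargo: Fargo black — skip
      Jade black
      Elko gray
        Brent gray
          Brent→Napa: Napa is gray → back edge
First back edge: Brent → Napa.

Brent→Napa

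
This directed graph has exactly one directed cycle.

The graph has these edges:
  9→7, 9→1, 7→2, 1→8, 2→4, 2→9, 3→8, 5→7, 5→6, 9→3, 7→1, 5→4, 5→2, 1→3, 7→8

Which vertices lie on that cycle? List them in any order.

DFS with gray/black marking from 2:
2 gray
  9 gray
    1 gray
      3 gray
        8 gray
        8 black
      3 black
      1→8: 8 black — skip
    1 black
    9→3: 3 black — skip
    7 gray
      7→2: 2 is gray → back edge
Back edge closes the cycle 2 → 9 → 7 → 2; its vertices are {2, 7, 9}.

2, 7, 9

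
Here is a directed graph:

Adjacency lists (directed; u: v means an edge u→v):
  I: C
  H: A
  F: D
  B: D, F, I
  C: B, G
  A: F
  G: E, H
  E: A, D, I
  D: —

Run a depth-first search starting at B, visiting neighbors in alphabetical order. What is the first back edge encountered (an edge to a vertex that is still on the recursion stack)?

C->B

DFS from B (visiting neighbors in alphabetical order); mark gray on enter, black on exit:
B gray
  D gray
  D black
  F gray
    F→D: D black — skip
  F black
  I gray
    C gray
      C→B: B is gray → back edge
First back edge: C → B.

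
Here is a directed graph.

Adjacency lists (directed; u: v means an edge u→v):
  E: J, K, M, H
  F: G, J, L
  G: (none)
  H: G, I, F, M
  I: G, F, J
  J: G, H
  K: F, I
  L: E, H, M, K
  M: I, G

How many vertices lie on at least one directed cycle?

8

A vertex is on a directed cycle iff it belongs to a strongly connected component of size ≥ 2 (or has a self-loop).
The vertices on cycles are {E, F, H, I, J, K, L, M} — 8 in total.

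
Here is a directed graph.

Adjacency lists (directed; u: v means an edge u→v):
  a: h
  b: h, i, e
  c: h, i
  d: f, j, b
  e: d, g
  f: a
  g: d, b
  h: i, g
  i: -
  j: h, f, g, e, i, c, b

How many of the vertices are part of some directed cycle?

A vertex is on a directed cycle iff it belongs to a strongly connected component of size ≥ 2 (or has a self-loop).
The vertices on cycles are {a, b, c, d, e, f, g, h, j} — 9 in total.

9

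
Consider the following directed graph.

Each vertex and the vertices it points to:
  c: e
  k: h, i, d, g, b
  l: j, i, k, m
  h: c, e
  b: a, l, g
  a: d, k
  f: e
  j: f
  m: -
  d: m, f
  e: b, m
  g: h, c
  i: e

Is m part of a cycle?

m lies on a cycle iff there is a path from m back to itself.
Exploring from m, it never reaches itself; equivalently, its strongly connected component is a singleton.

No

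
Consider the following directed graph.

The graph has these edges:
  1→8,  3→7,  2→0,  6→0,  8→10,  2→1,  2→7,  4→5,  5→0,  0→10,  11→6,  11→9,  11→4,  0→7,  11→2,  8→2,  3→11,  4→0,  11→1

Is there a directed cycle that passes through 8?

Yes

8 is on a cycle iff 8 can reach itself via ≥1 edge.
8 → 2 → 1 → 8 — yes.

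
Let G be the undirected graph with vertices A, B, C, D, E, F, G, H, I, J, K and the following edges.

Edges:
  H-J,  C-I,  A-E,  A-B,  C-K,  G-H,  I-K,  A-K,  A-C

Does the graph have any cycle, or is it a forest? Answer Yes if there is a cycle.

DFS, tracking each vertex's parent; an edge to a visited non-parent vertex closes a cycle.
Start from B:
visit B (parent –)
  visit A (parent B)
    visit K (parent A)
      visit C (parent K)
        C–A: A visited and ≠ parent → cycle
Cycle: A – K – C – A.

Yes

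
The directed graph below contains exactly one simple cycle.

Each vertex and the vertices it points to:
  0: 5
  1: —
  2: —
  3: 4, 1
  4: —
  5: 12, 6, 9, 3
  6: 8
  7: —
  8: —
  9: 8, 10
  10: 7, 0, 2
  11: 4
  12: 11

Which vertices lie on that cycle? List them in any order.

0, 5, 9, 10

DFS with gray/black marking from 5:
5 gray
  12 gray
    11 gray
      4 gray
      4 black
    11 black
  12 black
  6 gray
    8 gray
    8 black
  6 black
  9 gray
    9→8: 8 black — skip
    10 gray
      7 gray
      7 black
      0 gray
        0→5: 5 is gray → back edge
Back edge closes the cycle 5 → 9 → 10 → 0 → 5; its vertices are {0, 5, 9, 10}.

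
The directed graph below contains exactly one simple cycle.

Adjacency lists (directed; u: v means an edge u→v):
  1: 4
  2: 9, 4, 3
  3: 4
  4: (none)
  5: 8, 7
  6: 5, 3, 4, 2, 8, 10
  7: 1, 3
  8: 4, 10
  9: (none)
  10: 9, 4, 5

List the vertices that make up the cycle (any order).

DFS with gray/black marking from 8:
8 gray
  4 gray
  4 black
  10 gray
    9 gray
    9 black
    10→4: 4 black — skip
    5 gray
      5→8: 8 is gray → back edge
Back edge closes the cycle 8 → 10 → 5 → 8; its vertices are {5, 8, 10}.

5, 8, 10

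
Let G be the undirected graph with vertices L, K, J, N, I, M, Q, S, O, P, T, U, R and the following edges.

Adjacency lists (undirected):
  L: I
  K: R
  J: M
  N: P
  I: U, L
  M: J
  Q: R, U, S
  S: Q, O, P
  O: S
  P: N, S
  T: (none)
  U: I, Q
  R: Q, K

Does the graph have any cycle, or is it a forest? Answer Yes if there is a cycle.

No

DFS, tracking each vertex's parent; an edge to a visited non-parent vertex closes a cycle.
Start from J:
visit J (parent –)
  visit M (parent J)
    M–J: parent, skip
visit L (parent –)
  visit I (parent L)
    visit U (parent I)
      U–I: parent, skip
      visit Q (parent U)
        visit R (parent Q)
          R–Q: parent, skip
          visit K (parent R)
            K–R: parent, skip
        Q–U: parent, skip
        visit S (parent Q)
          S–Q: parent, skip
          visit O (parent S)
            O–S: parent, skip
          visit P (parent S)
            visit N (parent P)
              N–P: parent, skip
            P–S: parent, skip
    I–L: parent, skip
visit T (parent –)
No non-parent visited neighbor found — the graph is a forest.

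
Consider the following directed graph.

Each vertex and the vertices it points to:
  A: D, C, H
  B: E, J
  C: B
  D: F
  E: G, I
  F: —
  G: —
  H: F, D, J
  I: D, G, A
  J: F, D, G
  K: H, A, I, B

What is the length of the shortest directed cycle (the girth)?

5

For each vertex v, BFS finds the shortest path from v back to v.
The shortest such closed walk is A → C → B → E → I → A, length 5.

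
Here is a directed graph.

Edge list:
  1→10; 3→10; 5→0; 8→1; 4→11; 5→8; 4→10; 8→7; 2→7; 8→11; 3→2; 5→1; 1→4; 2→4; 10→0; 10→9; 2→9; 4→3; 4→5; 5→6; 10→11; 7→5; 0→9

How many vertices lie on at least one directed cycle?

A vertex is on a directed cycle iff it belongs to a strongly connected component of size ≥ 2 (or has a self-loop).
The vertices on cycles are {1, 2, 3, 4, 5, 7, 8} — 7 in total.

7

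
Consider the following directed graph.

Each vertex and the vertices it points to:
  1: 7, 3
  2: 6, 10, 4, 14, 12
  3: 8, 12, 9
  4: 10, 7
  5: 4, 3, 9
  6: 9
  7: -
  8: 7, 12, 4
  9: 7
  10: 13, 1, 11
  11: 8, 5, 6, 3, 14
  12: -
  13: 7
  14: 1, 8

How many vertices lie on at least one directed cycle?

8

A vertex is on a directed cycle iff it belongs to a strongly connected component of size ≥ 2 (or has a self-loop).
The vertices on cycles are {1, 3, 4, 5, 8, 10, 11, 14} — 8 in total.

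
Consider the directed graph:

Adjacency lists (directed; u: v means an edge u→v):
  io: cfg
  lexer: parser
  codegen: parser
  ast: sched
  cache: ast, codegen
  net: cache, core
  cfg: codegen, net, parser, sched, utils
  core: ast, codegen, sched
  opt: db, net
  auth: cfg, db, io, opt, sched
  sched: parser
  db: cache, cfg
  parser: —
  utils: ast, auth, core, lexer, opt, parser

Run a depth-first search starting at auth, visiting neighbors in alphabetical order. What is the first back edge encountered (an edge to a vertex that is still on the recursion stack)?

DFS from auth (visiting neighbors in alphabetical order); mark gray on enter, black on exit:
auth gray
  cfg gray
    codegen gray
      parser gray
      parser black
    codegen black
    net gray
      cache gray
        ast gray
          sched gray
            sched→parser: parser black — skip
          sched black
        ast black
        cache→codegen: codegen black — skip
      cache black
      core gray
        core→ast: ast black — skip
        core→codegen: codegen black — skip
        core→sched: sched black — skip
      core black
    net black
    cfg→parser: parser black — skip
    cfg→sched: sched black — skip
    utils gray
      utils→ast: ast black — skip
      utils→auth: auth is gray → back edge
First back edge: utils → auth.

utils->auth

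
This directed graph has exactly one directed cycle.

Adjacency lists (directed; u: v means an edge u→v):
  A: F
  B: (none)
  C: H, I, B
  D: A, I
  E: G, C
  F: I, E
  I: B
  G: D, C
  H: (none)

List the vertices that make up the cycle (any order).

A, D, E, F, G

DFS with gray/black marking from F:
F gray
  I gray
    B gray
    B black
  I black
  E gray
    G gray
      D gray
        A gray
          A→F: F is gray → back edge
Back edge closes the cycle F → E → G → D → A → F; its vertices are {A, D, E, F, G}.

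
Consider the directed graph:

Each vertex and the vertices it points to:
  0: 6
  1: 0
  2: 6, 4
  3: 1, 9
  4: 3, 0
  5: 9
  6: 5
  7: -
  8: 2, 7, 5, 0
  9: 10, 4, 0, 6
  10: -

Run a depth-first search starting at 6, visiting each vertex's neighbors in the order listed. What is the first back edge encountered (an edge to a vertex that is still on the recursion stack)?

DFS from 6 (visiting each vertex's neighbors in the order listed); mark gray on enter, black on exit:
6 gray
  5 gray
    9 gray
      10 gray
      10 black
      4 gray
        3 gray
          1 gray
            0 gray
              0→6: 6 is gray → back edge
First back edge: 0 → 6.

0→6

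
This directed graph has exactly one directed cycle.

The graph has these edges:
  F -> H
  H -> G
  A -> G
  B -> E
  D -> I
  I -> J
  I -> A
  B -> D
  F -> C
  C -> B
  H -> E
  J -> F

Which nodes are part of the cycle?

B, C, D, F, I, J

DFS with gray/black marking from D:
D gray
  I gray
    J gray
      F gray
        H gray
          G gray
          G black
          E gray
          E black
        H black
        C gray
          B gray
            B→E: E black — skip
            B→D: D is gray → back edge
Back edge closes the cycle D → I → J → F → C → B → D; its vertices are {B, C, D, F, I, J}.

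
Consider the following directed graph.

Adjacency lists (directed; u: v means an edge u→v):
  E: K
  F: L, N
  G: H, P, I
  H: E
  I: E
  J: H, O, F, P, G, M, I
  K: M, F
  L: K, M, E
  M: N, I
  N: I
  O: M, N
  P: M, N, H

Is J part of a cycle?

J lies on a cycle iff there is a path from J back to itself.
Exploring from J, it never reaches itself; equivalently, its strongly connected component is a singleton.

No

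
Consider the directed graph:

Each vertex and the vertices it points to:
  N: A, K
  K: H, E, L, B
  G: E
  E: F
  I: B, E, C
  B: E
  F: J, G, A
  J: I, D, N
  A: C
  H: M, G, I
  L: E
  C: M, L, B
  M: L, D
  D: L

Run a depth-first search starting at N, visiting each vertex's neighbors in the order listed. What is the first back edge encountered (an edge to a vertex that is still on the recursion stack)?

DFS from N (visiting each vertex's neighbors in the order listed); mark gray on enter, black on exit:
N gray
  A gray
    C gray
      M gray
        L gray
          E gray
            F gray
              J gray
                I gray
                  B gray
                    B→E: E is gray → back edge
First back edge: B → E.

B→E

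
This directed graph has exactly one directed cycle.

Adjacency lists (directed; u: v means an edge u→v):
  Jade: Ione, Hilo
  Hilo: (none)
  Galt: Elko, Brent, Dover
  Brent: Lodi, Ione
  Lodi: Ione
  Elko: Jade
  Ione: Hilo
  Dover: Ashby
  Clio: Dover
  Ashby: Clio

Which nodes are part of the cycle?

DFS with gray/black marking from Dover:
Dover gray
  Ashby gray
    Clio gray
      Clio→Dover: Dover is gray → back edge
Back edge closes the cycle Dover → Ashby → Clio → Dover; its vertices are {Clio, Ashby, Dover}.

Clio, Ashby, Dover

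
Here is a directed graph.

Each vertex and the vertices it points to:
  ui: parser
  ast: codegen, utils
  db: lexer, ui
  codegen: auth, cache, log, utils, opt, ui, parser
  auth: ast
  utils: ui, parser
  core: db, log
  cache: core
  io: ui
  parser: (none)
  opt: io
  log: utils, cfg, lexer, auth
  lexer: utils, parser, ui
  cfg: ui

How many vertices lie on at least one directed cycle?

6

A vertex is on a directed cycle iff it belongs to a strongly connected component of size ≥ 2 (or has a self-loop).
The vertices on cycles are {ast, log, auth, core, cache, codegen} — 6 in total.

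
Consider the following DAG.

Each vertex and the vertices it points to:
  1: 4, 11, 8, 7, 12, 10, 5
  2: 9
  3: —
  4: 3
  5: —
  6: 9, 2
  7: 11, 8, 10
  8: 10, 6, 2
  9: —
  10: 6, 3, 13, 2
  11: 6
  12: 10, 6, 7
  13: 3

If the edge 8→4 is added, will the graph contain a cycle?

No

Adding 8→4 creates a cycle iff 4 can already reach 8.
Explore from 4: no path reaches 8. The graph stays acyclic.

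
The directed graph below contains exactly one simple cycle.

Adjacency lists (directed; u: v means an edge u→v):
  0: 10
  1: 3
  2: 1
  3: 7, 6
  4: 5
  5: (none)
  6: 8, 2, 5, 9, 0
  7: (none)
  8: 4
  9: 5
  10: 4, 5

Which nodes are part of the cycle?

1, 2, 3, 6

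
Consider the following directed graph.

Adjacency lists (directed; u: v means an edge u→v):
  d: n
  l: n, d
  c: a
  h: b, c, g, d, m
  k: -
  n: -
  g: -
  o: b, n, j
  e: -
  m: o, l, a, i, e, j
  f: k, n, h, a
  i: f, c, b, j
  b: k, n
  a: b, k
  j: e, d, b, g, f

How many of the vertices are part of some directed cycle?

A vertex is on a directed cycle iff it belongs to a strongly connected component of size ≥ 2 (or has a self-loop).
The vertices on cycles are {f, h, i, j, m, o} — 6 in total.

6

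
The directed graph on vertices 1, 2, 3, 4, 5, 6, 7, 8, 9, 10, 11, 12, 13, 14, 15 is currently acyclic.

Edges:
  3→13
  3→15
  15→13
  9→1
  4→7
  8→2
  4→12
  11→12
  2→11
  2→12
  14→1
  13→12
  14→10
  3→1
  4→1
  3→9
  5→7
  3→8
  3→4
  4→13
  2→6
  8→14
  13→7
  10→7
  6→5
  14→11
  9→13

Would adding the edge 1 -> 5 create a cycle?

No

Adding 1→5 creates a cycle iff 5 can already reach 1.
Explore from 5: no path reaches 1. The graph stays acyclic.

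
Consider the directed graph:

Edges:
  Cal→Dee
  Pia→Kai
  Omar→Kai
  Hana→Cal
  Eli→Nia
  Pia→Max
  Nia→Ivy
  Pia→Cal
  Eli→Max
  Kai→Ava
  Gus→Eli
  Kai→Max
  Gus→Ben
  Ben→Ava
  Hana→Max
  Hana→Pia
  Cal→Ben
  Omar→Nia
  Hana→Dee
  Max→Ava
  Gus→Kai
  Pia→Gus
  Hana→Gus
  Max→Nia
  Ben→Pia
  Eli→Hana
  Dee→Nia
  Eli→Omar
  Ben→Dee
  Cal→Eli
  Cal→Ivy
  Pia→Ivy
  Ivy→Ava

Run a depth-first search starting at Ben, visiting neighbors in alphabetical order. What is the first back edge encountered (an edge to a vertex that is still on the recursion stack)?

Cal->Ben

DFS from Ben (visiting neighbors in alphabetical order); mark gray on enter, black on exit:
Ben gray
  Ava gray
  Ava black
  Dee gray
    Nia gray
      Ivy gray
        Ivy→Ava: Ava black — skip
      Ivy black
    Nia black
  Dee black
  Pia gray
    Cal gray
      Cal→Ben: Ben is gray → back edge
First back edge: Cal → Ben.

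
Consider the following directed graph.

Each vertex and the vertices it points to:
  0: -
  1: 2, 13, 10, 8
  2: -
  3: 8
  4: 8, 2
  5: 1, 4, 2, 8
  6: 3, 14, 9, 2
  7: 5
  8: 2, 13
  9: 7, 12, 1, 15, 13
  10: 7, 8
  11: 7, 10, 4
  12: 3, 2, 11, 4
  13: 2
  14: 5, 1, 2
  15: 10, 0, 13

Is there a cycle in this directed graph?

Yes

DFS with white/gray/black marking, starting from 11:
11 gray
  7 gray
    5 gray
      1 gray
        2 gray
        2 black
        13 gray
          13→2: 2 black — skip
        13 black
        10 gray
          10→7: 7 is gray → back edge
Back edge found, so a cycle exists: 7 → 5 → 1 → 10 → 7.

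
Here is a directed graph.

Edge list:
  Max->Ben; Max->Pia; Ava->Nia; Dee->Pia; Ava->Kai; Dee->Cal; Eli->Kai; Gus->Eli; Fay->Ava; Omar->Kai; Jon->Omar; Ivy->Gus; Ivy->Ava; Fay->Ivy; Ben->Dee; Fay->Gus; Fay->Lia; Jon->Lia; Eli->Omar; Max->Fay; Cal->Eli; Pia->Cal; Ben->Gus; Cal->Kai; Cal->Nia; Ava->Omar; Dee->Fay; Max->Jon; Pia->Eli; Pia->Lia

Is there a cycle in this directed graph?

No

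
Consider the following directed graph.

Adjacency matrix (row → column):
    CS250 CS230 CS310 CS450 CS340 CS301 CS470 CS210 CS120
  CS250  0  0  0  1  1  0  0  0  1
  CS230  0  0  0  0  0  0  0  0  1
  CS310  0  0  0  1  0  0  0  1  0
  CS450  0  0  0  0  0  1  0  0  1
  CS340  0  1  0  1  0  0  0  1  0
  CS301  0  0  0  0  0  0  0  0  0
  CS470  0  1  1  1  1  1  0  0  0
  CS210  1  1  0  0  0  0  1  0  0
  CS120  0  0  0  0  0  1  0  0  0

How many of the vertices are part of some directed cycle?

5

A vertex is on a directed cycle iff it belongs to a strongly connected component of size ≥ 2 (or has a self-loop).
The vertices on cycles are {CS210, CS250, CS310, CS340, CS470} — 5 in total.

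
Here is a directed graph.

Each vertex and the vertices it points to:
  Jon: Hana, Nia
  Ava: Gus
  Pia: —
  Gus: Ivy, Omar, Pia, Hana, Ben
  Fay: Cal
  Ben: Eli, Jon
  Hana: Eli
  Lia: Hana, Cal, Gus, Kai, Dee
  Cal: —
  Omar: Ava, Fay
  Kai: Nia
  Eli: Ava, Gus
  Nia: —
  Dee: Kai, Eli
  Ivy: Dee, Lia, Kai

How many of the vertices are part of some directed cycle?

A vertex is on a directed cycle iff it belongs to a strongly connected component of size ≥ 2 (or has a self-loop).
The vertices on cycles are {Ava, Ben, Dee, Eli, Gus, Ivy, Jon, Lia, Hana, Omar} — 10 in total.

10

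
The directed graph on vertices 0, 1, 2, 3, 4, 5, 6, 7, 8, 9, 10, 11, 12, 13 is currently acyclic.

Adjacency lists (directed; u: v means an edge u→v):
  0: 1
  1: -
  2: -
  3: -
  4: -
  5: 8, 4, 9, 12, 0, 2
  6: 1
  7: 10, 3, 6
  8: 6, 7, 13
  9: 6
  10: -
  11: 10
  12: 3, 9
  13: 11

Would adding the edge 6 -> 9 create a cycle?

Yes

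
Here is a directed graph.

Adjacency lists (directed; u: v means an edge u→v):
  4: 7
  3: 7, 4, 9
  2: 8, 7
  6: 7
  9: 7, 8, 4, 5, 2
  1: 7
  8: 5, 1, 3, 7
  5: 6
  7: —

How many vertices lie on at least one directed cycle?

4

A vertex is on a directed cycle iff it belongs to a strongly connected component of size ≥ 2 (or has a self-loop).
The vertices on cycles are {2, 3, 8, 9} — 4 in total.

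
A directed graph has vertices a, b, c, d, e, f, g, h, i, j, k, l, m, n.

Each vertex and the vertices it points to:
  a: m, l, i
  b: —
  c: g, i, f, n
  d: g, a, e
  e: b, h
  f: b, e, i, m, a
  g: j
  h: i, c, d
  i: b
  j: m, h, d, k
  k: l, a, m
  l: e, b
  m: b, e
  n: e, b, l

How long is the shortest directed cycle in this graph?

3

For each vertex v, BFS finds the shortest path from v back to v.
The shortest such closed walk is j → d → g → j, length 3.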